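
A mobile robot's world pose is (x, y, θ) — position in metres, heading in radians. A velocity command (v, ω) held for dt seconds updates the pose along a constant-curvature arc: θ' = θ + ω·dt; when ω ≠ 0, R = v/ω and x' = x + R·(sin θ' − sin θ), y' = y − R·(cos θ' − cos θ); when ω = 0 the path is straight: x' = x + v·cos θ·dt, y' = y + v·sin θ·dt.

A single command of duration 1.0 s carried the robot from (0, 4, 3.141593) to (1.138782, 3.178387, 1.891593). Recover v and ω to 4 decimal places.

v = -1.5000, ω = -1.2500

Δθ = 1.891593 − 3.141593 = -1.250000
ω = Δθ/dt = -1.250000/1.0 = -1.2500
R = Δx/(sin θ' − sin θ) = 1.2000
v = R·ω = 1.2000·-1.2500 = -1.5000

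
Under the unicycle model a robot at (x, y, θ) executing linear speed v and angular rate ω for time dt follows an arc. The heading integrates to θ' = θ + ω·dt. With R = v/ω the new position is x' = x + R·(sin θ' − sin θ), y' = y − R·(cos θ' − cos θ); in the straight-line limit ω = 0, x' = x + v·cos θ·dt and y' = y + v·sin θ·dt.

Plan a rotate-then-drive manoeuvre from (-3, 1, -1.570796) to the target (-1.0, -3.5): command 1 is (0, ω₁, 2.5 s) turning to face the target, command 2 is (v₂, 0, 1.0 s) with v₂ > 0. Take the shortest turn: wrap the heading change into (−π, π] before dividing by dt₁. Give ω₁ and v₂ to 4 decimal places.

heading to target = atan2(-3.5−1, -1−-3) = -1.1526
Δθ = wrap(-1.1526 − -1.5708) = 0.4182; ω₁ = Δθ/dt₁ = 0.1673
distance = √((-1−-3)² + (-3.5−1)²) = 4.9244; v₂ = distance/dt₂ = 4.9244

ω₁ = 0.1673, v₂ = 4.9244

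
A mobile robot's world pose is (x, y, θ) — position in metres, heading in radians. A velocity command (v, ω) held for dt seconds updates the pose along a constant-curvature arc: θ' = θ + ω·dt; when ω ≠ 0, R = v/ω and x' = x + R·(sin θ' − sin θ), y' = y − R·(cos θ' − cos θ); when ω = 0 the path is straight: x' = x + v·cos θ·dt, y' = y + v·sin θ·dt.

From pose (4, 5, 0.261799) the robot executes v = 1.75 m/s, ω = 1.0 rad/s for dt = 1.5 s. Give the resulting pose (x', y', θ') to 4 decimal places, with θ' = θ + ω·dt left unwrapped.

(5.2652, 7.0226, 1.7618)

θ' = 0.2618 + 1.0·1.5 = 1.7618
R = v/ω = 1.75/1.0 = 1.7500
x' = 4 + 1.7500·(sin 1.7618 − sin 0.2618) = 5.2652
y' = 5 − 1.7500·(cos 1.7618 − cos 0.2618) = 7.0226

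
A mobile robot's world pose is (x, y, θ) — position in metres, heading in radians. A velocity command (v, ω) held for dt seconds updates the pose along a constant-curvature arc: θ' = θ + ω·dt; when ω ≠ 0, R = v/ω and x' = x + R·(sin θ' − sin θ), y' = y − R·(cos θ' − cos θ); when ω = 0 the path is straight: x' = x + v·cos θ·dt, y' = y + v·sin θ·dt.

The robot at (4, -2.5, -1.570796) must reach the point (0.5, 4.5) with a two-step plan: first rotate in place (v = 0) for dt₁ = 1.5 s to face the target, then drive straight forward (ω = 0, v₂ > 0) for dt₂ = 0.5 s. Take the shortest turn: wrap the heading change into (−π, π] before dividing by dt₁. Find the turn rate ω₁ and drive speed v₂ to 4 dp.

heading to target = atan2(4.5−-2.5, 0.5−4) = 2.0344
Δθ = wrap(2.0344 − -1.5708) = -2.6779; ω₁ = Δθ/dt₁ = -1.7853
distance = √((0.5−4)² + (4.5−-2.5)²) = 7.8262; v₂ = distance/dt₂ = 15.6525

ω₁ = -1.7853, v₂ = 15.6525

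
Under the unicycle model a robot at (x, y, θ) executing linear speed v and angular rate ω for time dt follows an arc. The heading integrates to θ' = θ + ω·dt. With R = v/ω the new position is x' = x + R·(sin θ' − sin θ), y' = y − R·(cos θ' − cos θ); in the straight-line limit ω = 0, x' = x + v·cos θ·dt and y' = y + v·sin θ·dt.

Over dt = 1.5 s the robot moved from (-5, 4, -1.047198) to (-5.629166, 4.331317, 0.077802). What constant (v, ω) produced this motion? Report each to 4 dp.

v = -0.5000, ω = 0.7500

Δθ = 0.077802 − -1.047198 = 1.125000
ω = Δθ/dt = 1.125000/1.5 = 0.7500
R = Δx/(sin θ' − sin θ) = -0.6667
v = R·ω = -0.6667·0.7500 = -0.5000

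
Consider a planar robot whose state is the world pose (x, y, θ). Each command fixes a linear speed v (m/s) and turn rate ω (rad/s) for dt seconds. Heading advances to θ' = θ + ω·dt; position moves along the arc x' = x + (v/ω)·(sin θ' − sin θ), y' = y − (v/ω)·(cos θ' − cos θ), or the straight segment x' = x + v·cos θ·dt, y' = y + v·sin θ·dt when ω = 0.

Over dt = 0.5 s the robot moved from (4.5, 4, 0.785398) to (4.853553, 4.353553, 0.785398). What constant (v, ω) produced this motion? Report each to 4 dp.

v = 1.0000, ω = 0.0000

Δθ = 0.785398 − 0.785398 = 0.000000
ω = Δθ/dt = 0.000000/0.5 = 0.0000
ω = 0 → v = (Δx·cos θ + Δy·sin θ)/dt = 1.0000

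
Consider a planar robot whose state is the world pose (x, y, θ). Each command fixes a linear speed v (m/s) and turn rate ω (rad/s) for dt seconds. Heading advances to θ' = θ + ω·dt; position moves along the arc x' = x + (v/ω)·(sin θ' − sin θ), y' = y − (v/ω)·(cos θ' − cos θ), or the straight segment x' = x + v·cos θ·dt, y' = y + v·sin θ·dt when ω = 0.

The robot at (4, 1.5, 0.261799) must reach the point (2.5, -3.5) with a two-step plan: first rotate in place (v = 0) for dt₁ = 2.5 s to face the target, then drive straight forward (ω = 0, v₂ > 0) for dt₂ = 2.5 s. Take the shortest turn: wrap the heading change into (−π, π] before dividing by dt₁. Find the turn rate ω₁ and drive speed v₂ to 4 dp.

ω₁ = -0.8496, v₂ = 2.0881

heading to target = atan2(-3.5−1.5, 2.5−4) = -1.8623
Δθ = wrap(-1.8623 − 0.2618) = -2.1241; ω₁ = Δθ/dt₁ = -0.8496
distance = √((2.5−4)² + (-3.5−1.5)²) = 5.2202; v₂ = distance/dt₂ = 2.0881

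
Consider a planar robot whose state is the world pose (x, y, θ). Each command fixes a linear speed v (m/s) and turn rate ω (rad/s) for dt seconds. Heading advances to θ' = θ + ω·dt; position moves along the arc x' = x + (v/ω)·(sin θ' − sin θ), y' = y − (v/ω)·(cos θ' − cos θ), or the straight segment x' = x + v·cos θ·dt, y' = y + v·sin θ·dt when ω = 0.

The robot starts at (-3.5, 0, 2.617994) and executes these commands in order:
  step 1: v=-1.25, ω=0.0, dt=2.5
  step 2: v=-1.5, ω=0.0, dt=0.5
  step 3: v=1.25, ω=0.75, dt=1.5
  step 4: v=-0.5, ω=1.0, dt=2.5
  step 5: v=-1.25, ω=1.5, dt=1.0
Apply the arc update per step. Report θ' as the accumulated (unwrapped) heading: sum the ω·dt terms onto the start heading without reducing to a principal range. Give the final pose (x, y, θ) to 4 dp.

step 1: θ'=2.6180 (straight) → pose (-0.7937, -1.5625, 2.6180)
step 2: θ'=2.6180 (straight) → pose (-0.1442, -1.9375, 2.6180)
step 3: θ'=3.7430 (R=1.6667) → pose (-1.9205, -2.0066, 3.7430)
step 4: θ'=6.2430 (R=-0.5000) → pose (-2.1833, -1.0948, 6.2430)
step 5: θ'=7.7430 (R=-0.8333) → pose (-3.0450, -1.8351, 7.7430)

(-3.0450, -1.8351, 7.7430)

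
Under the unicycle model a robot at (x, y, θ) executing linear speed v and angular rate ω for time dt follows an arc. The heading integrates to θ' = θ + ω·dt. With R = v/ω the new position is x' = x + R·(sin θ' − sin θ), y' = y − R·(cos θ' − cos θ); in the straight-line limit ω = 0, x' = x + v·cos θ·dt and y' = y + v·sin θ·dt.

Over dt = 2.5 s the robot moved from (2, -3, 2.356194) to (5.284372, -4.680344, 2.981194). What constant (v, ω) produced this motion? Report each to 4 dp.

Δθ = 2.981194 − 2.356194 = 0.625000
ω = Δθ/dt = 0.625000/2.5 = 0.2500
R = Δx/(sin θ' − sin θ) = -6.0000
v = R·ω = -6.0000·0.2500 = -1.5000

v = -1.5000, ω = 0.2500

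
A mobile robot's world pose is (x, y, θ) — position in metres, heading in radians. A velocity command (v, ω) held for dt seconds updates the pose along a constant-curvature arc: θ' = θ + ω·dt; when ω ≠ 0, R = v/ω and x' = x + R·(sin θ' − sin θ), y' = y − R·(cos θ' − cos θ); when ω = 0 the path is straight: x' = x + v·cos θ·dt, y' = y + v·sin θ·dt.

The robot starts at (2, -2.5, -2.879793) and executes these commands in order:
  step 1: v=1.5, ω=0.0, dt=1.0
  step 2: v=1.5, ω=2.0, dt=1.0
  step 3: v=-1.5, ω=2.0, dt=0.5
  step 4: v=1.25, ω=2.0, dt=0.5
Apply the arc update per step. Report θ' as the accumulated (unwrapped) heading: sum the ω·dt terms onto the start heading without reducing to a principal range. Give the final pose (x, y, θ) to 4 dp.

step 1: θ'=-2.8798 (straight) → pose (0.5511, -2.8882, -2.8798)
step 2: θ'=-0.8798 (R=0.7500) → pose (0.1673, -4.0907, -0.8798)
step 3: θ'=0.1202 (R=-0.7500) → pose (-0.5006, -3.8241, 0.1202)
step 4: θ'=1.1202 (R=0.6250) → pose (-0.0130, -3.4757, 1.1202)

(-0.0130, -3.4757, 1.1202)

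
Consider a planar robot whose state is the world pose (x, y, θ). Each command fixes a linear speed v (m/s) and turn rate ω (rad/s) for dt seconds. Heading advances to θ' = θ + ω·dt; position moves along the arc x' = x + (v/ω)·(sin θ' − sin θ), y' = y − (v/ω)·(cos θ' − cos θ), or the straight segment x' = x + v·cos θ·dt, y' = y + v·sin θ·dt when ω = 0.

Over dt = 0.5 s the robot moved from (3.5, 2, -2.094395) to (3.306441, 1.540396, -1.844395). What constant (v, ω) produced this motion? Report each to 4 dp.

v = 1.0000, ω = 0.5000

Δθ = -1.844395 − -2.094395 = 0.250000
ω = Δθ/dt = 0.250000/0.5 = 0.5000
R = −Δy/(cos θ' − cos θ) = 2.0000
v = R·ω = 2.0000·0.5000 = 1.0000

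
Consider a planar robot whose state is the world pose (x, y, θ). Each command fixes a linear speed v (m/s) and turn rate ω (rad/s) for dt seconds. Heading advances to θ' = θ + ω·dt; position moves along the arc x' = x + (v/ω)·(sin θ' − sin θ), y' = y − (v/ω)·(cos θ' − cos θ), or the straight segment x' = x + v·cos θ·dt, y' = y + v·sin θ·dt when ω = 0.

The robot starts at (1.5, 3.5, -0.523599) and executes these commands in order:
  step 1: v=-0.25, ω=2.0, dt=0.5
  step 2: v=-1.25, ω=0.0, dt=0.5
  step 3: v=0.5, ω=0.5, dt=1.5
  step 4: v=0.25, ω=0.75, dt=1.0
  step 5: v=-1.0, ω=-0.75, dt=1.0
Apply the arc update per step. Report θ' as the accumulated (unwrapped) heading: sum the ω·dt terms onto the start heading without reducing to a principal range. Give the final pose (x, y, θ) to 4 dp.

(1.3299, 3.0350, 1.2264)

step 1: θ'=0.4764 (R=-0.1250) → pose (1.3802, 3.5028, 0.4764)
step 2: θ'=0.4764 (straight) → pose (0.8248, 3.2162, 0.4764)
step 3: θ'=1.2264 (R=1.0000) → pose (1.3075, 3.7672, 1.2264)
step 4: θ'=1.9764 (R=0.3333) → pose (1.3000, 4.0113, 1.9764)
step 5: θ'=1.2264 (R=1.3333) → pose (1.3299, 3.0350, 1.2264)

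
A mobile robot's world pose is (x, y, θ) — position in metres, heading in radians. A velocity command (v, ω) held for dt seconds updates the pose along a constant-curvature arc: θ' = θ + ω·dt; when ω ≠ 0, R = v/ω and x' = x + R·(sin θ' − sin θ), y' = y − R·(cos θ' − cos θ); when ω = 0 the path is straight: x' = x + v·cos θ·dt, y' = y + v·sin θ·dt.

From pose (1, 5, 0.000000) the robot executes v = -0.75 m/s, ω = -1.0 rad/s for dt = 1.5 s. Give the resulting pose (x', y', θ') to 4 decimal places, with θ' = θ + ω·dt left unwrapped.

(0.2519, 5.6969, -1.5000)

θ' = 0.0000 + -1.0·1.5 = -1.5000
R = v/ω = -0.75/-1.0 = 0.7500
x' = 1 + 0.7500·(sin -1.5000 − sin 0.0000) = 0.2519
y' = 5 − 0.7500·(cos -1.5000 − cos 0.0000) = 5.6969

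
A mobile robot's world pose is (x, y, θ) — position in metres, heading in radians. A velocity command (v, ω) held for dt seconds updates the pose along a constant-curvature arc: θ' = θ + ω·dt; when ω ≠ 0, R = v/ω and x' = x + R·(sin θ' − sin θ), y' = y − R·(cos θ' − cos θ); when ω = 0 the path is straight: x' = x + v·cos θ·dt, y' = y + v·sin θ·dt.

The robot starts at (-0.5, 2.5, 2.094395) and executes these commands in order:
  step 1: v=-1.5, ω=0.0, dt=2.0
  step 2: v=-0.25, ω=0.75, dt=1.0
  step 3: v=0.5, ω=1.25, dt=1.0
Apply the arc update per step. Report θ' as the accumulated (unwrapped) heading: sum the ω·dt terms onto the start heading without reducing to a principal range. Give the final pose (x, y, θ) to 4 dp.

step 1: θ'=2.0944 (straight) → pose (1.0000, -0.0981, 2.0944)
step 2: θ'=2.8444 (R=-0.3333) → pose (1.1911, -0.2501, 2.8444)
step 3: θ'=4.0944 (R=0.4000) → pose (0.7479, -0.4008, 4.0944)

(0.7479, -0.4008, 4.0944)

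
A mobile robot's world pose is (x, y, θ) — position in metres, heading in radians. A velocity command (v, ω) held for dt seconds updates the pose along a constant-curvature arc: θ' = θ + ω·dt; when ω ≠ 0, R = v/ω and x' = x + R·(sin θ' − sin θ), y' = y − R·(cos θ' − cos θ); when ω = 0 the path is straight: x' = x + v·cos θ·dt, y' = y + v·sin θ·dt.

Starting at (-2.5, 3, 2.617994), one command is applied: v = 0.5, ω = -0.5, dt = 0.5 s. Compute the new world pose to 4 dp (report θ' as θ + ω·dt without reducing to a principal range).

θ' = 2.6180 + -0.5·0.5 = 2.3680
R = v/ω = 0.5/-0.5 = -1.0000
x' = -2.5 + -1.0000·(sin 2.3680 − sin 2.6180) = -2.6987
y' = 3 − -1.0000·(cos 2.3680 − cos 2.6180) = 3.1506

(-2.6987, 3.1506, 2.3680)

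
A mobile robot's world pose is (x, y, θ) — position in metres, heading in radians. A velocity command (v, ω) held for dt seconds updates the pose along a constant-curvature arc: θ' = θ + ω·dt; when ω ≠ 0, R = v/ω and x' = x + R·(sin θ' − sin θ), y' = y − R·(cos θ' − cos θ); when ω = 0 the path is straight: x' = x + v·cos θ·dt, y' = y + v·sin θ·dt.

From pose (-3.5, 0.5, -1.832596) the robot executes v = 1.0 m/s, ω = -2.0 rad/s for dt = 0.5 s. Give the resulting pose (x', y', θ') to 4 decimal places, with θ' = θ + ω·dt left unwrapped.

θ' = -1.8326 + -2.0·0.5 = -2.8326
R = v/ω = 1.0/-2.0 = -0.5000
x' = -3.5 + -0.5000·(sin -2.8326 − sin -1.8326) = -3.8309
y' = 0.5 − -0.5000·(cos -2.8326 − cos -1.8326) = 0.1531

(-3.8309, 0.1531, -2.8326)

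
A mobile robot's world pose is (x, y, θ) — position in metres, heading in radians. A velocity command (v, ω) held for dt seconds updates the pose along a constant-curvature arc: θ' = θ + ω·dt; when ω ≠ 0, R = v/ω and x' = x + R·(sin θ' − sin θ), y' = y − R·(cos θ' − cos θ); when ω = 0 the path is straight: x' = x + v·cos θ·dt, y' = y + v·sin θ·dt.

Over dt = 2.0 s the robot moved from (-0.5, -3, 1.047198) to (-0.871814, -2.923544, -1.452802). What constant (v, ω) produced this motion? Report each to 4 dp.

v = -0.2500, ω = -1.2500

Δθ = -1.452802 − 1.047198 = -2.500000
ω = Δθ/dt = -2.500000/2.0 = -1.2500
R = Δx/(sin θ' − sin θ) = 0.2000
v = R·ω = 0.2000·-1.2500 = -0.2500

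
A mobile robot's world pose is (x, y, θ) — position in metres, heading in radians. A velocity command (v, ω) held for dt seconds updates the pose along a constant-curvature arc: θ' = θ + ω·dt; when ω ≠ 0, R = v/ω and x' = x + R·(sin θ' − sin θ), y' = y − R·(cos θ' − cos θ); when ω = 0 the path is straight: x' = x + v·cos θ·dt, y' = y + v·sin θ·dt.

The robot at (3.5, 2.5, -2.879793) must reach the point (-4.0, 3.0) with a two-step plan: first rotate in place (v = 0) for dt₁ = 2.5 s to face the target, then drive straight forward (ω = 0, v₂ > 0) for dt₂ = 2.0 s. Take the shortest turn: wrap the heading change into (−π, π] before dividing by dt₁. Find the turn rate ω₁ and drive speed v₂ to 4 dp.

ω₁ = -0.1313, v₂ = 3.7583

heading to target = atan2(3−2.5, -4−3.5) = 3.0750
Δθ = wrap(3.0750 − -2.8798) = -0.3284; ω₁ = Δθ/dt₁ = -0.1313
distance = √((-4−3.5)² + (3−2.5)²) = 7.5166; v₂ = distance/dt₂ = 3.7583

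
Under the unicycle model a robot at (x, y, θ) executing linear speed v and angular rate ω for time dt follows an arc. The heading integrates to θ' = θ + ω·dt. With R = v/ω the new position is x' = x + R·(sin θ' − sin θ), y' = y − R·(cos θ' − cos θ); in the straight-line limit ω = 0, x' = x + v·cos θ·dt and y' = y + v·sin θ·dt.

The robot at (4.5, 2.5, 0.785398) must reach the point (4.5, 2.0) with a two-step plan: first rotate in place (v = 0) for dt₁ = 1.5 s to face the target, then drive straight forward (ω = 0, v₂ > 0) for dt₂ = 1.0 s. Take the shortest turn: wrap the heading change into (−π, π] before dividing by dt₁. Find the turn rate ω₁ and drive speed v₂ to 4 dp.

heading to target = atan2(2−2.5, 4.5−4.5) = -1.5708
Δθ = wrap(-1.5708 − 0.7854) = -2.3562; ω₁ = Δθ/dt₁ = -1.5708
distance = √((4.5−4.5)² + (2−2.5)²) = 0.5000; v₂ = distance/dt₂ = 0.5000

ω₁ = -1.5708, v₂ = 0.5000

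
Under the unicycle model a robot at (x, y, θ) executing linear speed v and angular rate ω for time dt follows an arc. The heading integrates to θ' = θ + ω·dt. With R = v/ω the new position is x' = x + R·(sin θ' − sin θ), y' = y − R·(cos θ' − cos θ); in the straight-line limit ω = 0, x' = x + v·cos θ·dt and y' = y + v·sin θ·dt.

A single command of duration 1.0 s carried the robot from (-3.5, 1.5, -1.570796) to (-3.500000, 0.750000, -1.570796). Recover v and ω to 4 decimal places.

Δθ = -1.570796 − -1.570796 = 0.000000
ω = Δθ/dt = 0.000000/1.0 = 0.0000
ω = 0 → v = (Δx·cos θ + Δy·sin θ)/dt = 0.7500

v = 0.7500, ω = 0.0000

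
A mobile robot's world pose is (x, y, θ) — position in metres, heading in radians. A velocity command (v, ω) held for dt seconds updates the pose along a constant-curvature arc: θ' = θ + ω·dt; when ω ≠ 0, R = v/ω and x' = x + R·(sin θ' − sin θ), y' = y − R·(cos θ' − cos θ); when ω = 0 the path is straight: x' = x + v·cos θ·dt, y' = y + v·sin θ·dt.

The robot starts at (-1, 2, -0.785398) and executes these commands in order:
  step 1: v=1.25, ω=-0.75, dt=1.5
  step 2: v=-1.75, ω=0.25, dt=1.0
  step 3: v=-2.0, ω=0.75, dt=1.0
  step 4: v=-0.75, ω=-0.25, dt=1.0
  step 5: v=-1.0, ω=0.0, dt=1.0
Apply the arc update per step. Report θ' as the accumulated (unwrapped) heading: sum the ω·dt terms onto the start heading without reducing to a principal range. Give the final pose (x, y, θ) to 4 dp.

step 1: θ'=-1.9104 (R=-1.6667) → pose (-0.6070, 0.2663, -1.9104)
step 2: θ'=-1.6604 (R=-7.0000) → pose (-0.2353, 1.9717, -1.6604)
step 3: θ'=-0.9104 (R=-2.6667) → pose (-0.7853, 3.8461, -0.9104)
step 4: θ'=-1.1604 (R=3.0000) → pose (-1.1669, 4.4895, -1.1604)
step 5: θ'=-1.1604 (straight) → pose (-1.5659, 5.4065, -1.1604)

(-1.5659, 5.4065, -1.1604)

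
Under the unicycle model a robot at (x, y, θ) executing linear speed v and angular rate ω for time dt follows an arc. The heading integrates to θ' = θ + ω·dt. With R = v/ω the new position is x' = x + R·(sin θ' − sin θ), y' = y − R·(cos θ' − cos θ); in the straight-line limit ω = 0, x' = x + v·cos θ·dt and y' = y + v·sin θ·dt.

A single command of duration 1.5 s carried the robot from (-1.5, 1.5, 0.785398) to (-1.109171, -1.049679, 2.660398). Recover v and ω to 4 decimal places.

Δθ = 2.660398 − 0.785398 = 1.875000
ω = Δθ/dt = 1.875000/1.5 = 1.2500
R = −Δy/(cos θ' − cos θ) = -1.6000
v = R·ω = -1.6000·1.2500 = -2.0000

v = -2.0000, ω = 1.2500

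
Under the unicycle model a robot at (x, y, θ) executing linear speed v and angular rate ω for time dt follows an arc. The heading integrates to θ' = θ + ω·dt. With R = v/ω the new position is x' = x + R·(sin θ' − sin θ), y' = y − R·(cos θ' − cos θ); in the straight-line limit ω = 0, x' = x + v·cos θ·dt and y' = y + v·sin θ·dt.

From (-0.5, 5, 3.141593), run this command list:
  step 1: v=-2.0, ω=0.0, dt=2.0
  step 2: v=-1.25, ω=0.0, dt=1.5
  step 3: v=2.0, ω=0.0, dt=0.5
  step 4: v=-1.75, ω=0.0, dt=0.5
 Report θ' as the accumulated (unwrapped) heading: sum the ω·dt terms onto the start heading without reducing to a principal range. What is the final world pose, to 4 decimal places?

step 1: θ'=3.1416 (straight) → pose (3.5000, 5.0000, 3.1416)
step 2: θ'=3.1416 (straight) → pose (5.3750, 5.0000, 3.1416)
step 3: θ'=3.1416 (straight) → pose (4.3750, 5.0000, 3.1416)
step 4: θ'=3.1416 (straight) → pose (5.2500, 5.0000, 3.1416)

(5.2500, 5.0000, 3.1416)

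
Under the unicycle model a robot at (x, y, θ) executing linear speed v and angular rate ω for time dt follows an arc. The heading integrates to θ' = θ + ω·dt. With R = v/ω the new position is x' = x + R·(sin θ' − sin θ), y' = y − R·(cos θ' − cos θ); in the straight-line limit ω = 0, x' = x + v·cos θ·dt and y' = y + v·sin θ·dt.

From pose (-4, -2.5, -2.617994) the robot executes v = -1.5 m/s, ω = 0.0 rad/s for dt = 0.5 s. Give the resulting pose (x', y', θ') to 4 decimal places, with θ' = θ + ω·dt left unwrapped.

(-3.3505, -2.1250, -2.6180)

θ' = -2.6180 + 0.0·0.5 = -2.6180
ω = 0 → straight: x' = -4 + -1.5·cos(-2.6180)·0.5 = -3.3505
y' = -2.5 + -1.5·sin(-2.6180)·0.5 = -2.1250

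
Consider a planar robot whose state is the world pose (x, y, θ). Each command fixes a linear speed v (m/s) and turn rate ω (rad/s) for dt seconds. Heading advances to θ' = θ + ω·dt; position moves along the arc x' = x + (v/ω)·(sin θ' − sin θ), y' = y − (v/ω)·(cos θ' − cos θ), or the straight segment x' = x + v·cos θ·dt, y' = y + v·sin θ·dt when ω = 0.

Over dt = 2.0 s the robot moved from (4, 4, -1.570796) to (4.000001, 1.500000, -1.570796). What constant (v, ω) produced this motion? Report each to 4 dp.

v = 1.2500, ω = 0.0000

Δθ = -1.570796 − -1.570796 = 0.000000
ω = Δθ/dt = 0.000000/2.0 = 0.0000
ω = 0 → v = (Δx·cos θ + Δy·sin θ)/dt = 1.2500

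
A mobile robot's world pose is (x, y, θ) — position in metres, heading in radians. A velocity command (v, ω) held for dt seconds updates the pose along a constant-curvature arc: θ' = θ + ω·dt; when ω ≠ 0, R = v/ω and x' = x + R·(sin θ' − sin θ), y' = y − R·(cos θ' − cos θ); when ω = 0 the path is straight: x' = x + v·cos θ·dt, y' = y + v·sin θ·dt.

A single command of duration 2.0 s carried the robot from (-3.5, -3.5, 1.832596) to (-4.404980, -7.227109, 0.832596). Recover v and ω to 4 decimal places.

Δθ = 0.832596 − 1.832596 = -1.000000
ω = Δθ/dt = -1.000000/2.0 = -0.5000
R = −Δy/(cos θ' − cos θ) = 4.0000
v = R·ω = 4.0000·-0.5000 = -2.0000

v = -2.0000, ω = -0.5000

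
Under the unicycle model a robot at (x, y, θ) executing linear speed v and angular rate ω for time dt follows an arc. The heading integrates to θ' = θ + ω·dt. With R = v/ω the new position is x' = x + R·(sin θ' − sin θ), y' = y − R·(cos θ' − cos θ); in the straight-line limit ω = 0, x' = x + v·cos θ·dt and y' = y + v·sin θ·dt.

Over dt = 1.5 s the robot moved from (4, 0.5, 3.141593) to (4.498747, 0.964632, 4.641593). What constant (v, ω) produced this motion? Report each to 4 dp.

Δθ = 4.641593 − 3.141593 = 1.500000
ω = Δθ/dt = 1.500000/1.5 = 1.0000
R = Δx/(sin θ' − sin θ) = -0.5000
v = R·ω = -0.5000·1.0000 = -0.5000

v = -0.5000, ω = 1.0000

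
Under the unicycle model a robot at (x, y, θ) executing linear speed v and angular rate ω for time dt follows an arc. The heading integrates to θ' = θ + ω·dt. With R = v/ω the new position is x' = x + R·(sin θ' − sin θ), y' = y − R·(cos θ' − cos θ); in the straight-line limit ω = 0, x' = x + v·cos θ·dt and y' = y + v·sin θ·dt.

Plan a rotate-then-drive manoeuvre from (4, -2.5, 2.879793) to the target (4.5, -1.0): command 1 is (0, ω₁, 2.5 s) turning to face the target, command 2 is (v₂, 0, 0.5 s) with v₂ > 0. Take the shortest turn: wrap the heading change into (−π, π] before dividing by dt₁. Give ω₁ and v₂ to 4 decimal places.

heading to target = atan2(-1−-2.5, 4.5−4) = 1.2490
Δθ = wrap(1.2490 − 2.8798) = -1.6307; ω₁ = Δθ/dt₁ = -0.6523
distance = √((4.5−4)² + (-1−-2.5)²) = 1.5811; v₂ = distance/dt₂ = 3.1623

ω₁ = -0.6523, v₂ = 3.1623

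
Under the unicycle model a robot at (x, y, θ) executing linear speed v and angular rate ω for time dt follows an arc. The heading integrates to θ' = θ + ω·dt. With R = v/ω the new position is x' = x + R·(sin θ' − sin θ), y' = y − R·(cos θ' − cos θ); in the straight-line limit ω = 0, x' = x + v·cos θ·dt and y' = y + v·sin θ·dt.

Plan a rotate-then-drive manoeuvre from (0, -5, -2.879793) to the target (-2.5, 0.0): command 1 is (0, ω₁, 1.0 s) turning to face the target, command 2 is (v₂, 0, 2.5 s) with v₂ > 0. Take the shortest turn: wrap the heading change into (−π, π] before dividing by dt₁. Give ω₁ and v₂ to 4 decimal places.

ω₁ = -1.3689, v₂ = 2.2361

heading to target = atan2(0−-5, -2.5−0) = 2.0344
Δθ = wrap(2.0344 − -2.8798) = -1.3689; ω₁ = Δθ/dt₁ = -1.3689
distance = √((-2.5−0)² + (0−-5)²) = 5.5902; v₂ = distance/dt₂ = 2.2361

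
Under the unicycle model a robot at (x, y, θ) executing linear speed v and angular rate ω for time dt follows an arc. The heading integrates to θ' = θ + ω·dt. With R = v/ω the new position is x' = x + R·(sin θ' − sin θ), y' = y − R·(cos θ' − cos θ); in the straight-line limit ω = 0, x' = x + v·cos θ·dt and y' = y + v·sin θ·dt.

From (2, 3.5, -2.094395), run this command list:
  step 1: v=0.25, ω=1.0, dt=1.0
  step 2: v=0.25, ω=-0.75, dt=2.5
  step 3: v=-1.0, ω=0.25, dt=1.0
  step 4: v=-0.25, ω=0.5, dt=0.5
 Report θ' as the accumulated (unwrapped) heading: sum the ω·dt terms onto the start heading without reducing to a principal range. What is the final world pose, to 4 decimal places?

(2.8154, 3.1360, -2.4694)

step 1: θ'=-1.0944 (R=0.2500) → pose (1.9943, 3.2604, -1.0944)
step 2: θ'=-2.9694 (R=-0.3333) → pose (1.7552, 2.7791, -2.9694)
step 3: θ'=-2.7194 (R=-4.0000) → pose (2.7089, 3.0712, -2.7194)
step 4: θ'=-2.4694 (R=-0.5000) → pose (2.8154, 3.1360, -2.4694)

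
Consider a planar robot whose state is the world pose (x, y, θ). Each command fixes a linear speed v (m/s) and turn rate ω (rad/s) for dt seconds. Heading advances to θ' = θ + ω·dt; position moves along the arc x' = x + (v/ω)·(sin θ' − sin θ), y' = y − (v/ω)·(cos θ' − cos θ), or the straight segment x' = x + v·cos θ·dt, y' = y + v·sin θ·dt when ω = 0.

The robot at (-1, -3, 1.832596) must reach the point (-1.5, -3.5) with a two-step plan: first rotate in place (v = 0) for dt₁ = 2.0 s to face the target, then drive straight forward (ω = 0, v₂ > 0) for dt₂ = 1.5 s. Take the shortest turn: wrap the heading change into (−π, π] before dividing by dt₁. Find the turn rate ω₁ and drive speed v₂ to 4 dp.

heading to target = atan2(-3.5−-3, -1.5−-1) = -2.3562
Δθ = wrap(-2.3562 − 1.8326) = 2.0944; ω₁ = Δθ/dt₁ = 1.0472
distance = √((-1.5−-1)² + (-3.5−-3)²) = 0.7071; v₂ = distance/dt₂ = 0.4714

ω₁ = 1.0472, v₂ = 0.4714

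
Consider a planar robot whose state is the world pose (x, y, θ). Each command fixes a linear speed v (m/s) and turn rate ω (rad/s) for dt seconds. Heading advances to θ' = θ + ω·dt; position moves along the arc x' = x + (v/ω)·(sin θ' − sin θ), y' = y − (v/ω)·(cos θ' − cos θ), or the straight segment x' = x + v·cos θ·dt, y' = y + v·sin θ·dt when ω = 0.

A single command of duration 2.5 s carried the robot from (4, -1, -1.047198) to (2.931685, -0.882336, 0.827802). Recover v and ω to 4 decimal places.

Δθ = 0.827802 − -1.047198 = 1.875000
ω = Δθ/dt = 1.875000/2.5 = 0.7500
R = Δx/(sin θ' − sin θ) = -0.6667
v = R·ω = -0.6667·0.7500 = -0.5000

v = -0.5000, ω = 0.7500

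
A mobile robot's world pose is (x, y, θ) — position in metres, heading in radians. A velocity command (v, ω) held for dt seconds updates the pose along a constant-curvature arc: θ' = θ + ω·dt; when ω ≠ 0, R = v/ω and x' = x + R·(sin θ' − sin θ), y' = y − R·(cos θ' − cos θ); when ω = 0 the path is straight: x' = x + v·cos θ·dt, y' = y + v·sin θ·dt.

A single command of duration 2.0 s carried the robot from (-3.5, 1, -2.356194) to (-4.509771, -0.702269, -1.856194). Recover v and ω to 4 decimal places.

Δθ = -1.856194 − -2.356194 = 0.500000
ω = Δθ/dt = 0.500000/2.0 = 0.2500
R = −Δy/(cos θ' − cos θ) = 4.0000
v = R·ω = 4.0000·0.2500 = 1.0000

v = 1.0000, ω = 0.2500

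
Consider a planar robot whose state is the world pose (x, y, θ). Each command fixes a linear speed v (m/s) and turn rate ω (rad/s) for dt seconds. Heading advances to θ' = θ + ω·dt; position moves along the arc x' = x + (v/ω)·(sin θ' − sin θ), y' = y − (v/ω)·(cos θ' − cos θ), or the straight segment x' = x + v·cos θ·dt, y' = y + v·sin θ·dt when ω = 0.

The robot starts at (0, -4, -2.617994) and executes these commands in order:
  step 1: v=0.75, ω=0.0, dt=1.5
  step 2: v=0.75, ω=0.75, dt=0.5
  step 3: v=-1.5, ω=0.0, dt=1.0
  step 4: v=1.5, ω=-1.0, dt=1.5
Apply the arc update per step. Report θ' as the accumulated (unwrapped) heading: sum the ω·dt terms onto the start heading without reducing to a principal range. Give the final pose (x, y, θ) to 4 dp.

step 1: θ'=-2.6180 (straight) → pose (-0.9743, -4.5625, -2.6180)
step 2: θ'=-2.2430 (R=1.0000) → pose (-1.2567, -4.8058, -2.2430)
step 3: θ'=-2.2430 (straight) → pose (-0.3227, -3.6321, -2.2430)
step 4: θ'=-3.7430 (R=-1.5000) → pose (-2.3451, -3.9349, -3.7430)

(-2.3451, -3.9349, -3.7430)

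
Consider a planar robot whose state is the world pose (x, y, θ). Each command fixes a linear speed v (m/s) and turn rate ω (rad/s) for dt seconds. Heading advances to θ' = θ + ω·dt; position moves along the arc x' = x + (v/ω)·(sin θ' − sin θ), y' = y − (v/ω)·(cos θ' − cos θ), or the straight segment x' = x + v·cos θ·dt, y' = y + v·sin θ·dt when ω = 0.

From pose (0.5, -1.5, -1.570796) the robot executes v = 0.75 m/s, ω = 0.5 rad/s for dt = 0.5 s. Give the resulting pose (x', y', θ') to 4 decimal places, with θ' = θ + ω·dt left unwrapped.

(0.5466, -1.8711, -1.3208)

θ' = -1.5708 + 0.5·0.5 = -1.3208
R = v/ω = 0.75/0.5 = 1.5000
x' = 0.5 + 1.5000·(sin -1.3208 − sin -1.5708) = 0.5466
y' = -1.5 − 1.5000·(cos -1.3208 − cos -1.5708) = -1.8711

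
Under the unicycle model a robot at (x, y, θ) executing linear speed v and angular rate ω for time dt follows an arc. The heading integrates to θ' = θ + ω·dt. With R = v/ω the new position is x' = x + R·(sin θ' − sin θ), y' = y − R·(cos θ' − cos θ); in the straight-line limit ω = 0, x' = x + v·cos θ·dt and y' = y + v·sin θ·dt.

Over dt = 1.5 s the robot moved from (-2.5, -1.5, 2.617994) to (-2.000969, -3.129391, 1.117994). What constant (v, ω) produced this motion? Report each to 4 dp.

Δθ = 1.117994 − 2.617994 = -1.500000
ω = Δθ/dt = -1.500000/1.5 = -1.0000
R = −Δy/(cos θ' − cos θ) = 1.2500
v = R·ω = 1.2500·-1.0000 = -1.2500

v = -1.2500, ω = -1.0000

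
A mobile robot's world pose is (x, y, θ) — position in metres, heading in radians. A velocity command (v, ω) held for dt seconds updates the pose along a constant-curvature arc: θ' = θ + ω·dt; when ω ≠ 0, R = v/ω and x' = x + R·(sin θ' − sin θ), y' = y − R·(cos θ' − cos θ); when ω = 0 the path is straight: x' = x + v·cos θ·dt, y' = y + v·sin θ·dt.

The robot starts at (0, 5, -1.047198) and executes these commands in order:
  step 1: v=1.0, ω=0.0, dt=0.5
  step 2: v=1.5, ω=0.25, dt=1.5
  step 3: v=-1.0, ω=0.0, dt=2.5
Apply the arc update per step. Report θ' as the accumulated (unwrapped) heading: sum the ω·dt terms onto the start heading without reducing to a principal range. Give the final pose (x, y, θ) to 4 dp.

step 1: θ'=-1.0472 (straight) → pose (0.2500, 4.5670, -1.0472)
step 2: θ'=-0.6722 (R=6.0000) → pose (1.7099, 2.8723, -0.6722)
step 3: θ'=-0.6722 (straight) → pose (-0.2462, 4.4290, -0.6722)

(-0.2462, 4.4290, -0.6722)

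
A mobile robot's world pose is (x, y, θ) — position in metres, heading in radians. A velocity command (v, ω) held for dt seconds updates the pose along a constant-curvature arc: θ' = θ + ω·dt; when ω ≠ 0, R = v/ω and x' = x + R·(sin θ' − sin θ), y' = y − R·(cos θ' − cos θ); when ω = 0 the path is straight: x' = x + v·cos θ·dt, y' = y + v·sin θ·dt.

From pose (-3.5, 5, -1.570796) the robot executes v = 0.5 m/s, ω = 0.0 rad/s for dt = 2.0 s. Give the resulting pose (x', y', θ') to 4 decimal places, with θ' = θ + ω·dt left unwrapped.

(-3.5000, 4.0000, -1.5708)

θ' = -1.5708 + 0.0·2.0 = -1.5708
ω = 0 → straight: x' = -3.5 + 0.5·cos(-1.5708)·2.0 = -3.5000
y' = 5 + 0.5·sin(-1.5708)·2.0 = 4.0000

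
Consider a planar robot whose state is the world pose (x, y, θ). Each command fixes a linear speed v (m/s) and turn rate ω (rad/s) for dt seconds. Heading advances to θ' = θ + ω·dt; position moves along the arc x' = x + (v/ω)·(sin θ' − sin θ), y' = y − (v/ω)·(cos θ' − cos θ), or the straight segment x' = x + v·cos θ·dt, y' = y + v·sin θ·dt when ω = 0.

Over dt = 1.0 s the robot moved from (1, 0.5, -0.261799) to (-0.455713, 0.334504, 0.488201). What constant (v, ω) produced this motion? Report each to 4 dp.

Δθ = 0.488201 − -0.261799 = 0.750000
ω = Δθ/dt = 0.750000/1.0 = 0.7500
R = Δx/(sin θ' − sin θ) = -2.0000
v = R·ω = -2.0000·0.7500 = -1.5000

v = -1.5000, ω = 0.7500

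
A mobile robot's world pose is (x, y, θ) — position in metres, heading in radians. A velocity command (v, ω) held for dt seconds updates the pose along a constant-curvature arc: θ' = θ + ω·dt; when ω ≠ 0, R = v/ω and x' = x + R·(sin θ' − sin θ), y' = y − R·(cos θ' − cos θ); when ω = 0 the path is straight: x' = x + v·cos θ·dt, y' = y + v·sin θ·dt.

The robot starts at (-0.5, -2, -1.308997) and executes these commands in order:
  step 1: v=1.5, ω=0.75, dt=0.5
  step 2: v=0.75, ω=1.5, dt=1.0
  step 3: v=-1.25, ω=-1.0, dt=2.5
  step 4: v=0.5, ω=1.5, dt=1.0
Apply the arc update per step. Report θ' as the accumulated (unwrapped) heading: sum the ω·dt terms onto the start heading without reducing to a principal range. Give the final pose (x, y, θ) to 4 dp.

step 1: θ'=-0.9340 (R=2.0000) → pose (-0.1762, -2.6716, -0.9340)
step 2: θ'=0.5660 (R=0.5000) → pose (0.4940, -2.7963, 0.5660)
step 3: θ'=-1.9340 (R=1.2500) → pose (-1.3448, -1.2972, -1.9340)
step 4: θ'=-0.4340 (R=0.3333) → pose (-1.1734, -1.7180, -0.4340)

(-1.1734, -1.7180, -0.4340)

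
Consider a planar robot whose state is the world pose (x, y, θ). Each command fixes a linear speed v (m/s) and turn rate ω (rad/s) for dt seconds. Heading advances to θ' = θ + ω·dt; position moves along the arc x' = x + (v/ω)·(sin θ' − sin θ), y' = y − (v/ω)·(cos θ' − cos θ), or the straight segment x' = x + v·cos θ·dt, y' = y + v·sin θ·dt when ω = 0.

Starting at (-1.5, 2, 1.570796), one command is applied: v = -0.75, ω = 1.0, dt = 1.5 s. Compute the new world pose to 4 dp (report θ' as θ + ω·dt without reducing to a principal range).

(-0.8031, 1.2519, 3.0708)

θ' = 1.5708 + 1.0·1.5 = 3.0708
R = v/ω = -0.75/1.0 = -0.7500
x' = -1.5 + -0.7500·(sin 3.0708 − sin 1.5708) = -0.8031
y' = 2 − -0.7500·(cos 3.0708 − cos 1.5708) = 1.2519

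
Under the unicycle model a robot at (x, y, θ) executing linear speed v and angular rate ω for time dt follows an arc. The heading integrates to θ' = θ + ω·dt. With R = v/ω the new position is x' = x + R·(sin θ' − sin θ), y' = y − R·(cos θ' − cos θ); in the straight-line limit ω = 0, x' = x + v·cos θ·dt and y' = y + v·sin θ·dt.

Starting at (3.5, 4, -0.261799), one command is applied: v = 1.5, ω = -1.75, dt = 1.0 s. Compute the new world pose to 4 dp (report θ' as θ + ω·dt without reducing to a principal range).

(4.0533, 2.8062, -2.0118)

θ' = -0.2618 + -1.75·1.0 = -2.0118
R = v/ω = 1.5/-1.75 = -0.8571
x' = 3.5 + -0.8571·(sin -2.0118 − sin -0.2618) = 4.0533
y' = 4 − -0.8571·(cos -2.0118 − cos -0.2618) = 2.8062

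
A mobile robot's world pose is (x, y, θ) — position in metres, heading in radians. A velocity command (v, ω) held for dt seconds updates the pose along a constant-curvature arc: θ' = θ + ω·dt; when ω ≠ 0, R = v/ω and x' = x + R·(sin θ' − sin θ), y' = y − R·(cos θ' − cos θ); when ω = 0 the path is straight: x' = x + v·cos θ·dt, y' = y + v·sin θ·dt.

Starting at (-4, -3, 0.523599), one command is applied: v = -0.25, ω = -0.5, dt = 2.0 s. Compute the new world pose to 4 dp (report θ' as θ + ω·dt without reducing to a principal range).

(-4.4793, -3.0113, -0.4764)

θ' = 0.5236 + -0.5·2.0 = -0.4764
R = v/ω = -0.25/-0.5 = 0.5000
x' = -4 + 0.5000·(sin -0.4764 − sin 0.5236) = -4.4793
y' = -3 − 0.5000·(cos -0.4764 − cos 0.5236) = -3.0113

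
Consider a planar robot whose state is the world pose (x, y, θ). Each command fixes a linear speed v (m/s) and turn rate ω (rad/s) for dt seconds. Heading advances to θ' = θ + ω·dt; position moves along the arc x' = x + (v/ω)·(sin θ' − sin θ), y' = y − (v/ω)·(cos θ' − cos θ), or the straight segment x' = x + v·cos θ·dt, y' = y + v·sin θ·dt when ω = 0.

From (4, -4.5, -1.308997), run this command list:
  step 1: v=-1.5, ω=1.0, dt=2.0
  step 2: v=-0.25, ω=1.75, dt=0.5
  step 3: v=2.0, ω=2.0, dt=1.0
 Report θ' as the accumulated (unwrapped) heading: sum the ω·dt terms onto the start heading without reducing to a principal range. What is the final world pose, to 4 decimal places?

step 1: θ'=0.6910 (R=-1.5000) → pose (1.5951, -3.7323, 0.6910)
step 2: θ'=1.5660 (R=-0.1429) → pose (1.5433, -3.8417, 1.5660)
step 3: θ'=3.5660 (R=1.0000) → pose (0.1316, -2.9256, 3.5660)

(0.1316, -2.9256, 3.5660)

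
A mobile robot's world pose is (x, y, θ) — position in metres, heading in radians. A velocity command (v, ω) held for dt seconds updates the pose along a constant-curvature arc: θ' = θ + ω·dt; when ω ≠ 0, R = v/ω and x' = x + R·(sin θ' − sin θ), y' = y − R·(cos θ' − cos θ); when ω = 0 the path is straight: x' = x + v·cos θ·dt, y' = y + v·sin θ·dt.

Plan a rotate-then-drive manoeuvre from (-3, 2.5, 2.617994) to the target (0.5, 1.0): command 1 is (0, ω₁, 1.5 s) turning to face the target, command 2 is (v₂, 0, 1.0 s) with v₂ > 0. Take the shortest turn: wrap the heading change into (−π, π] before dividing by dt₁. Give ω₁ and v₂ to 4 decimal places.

ω₁ = -2.0153, v₂ = 3.8079

heading to target = atan2(1−2.5, 0.5−-3) = -0.4049
Δθ = wrap(-0.4049 − 2.6180) = -3.0229; ω₁ = Δθ/dt₁ = -2.0153
distance = √((0.5−-3)² + (1−2.5)²) = 3.8079; v₂ = distance/dt₂ = 3.8079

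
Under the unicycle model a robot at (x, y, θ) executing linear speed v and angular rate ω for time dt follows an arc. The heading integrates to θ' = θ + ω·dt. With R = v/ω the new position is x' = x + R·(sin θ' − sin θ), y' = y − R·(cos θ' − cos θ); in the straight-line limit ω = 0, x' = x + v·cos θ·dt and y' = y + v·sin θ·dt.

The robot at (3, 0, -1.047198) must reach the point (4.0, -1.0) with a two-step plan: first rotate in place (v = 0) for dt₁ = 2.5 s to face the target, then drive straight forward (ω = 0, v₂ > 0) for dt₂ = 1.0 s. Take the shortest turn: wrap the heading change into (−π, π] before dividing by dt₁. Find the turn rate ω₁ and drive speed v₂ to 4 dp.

heading to target = atan2(-1−0, 4−3) = -0.7854
Δθ = wrap(-0.7854 − -1.0472) = 0.2618; ω₁ = Δθ/dt₁ = 0.1047
distance = √((4−3)² + (-1−0)²) = 1.4142; v₂ = distance/dt₂ = 1.4142

ω₁ = 0.1047, v₂ = 1.4142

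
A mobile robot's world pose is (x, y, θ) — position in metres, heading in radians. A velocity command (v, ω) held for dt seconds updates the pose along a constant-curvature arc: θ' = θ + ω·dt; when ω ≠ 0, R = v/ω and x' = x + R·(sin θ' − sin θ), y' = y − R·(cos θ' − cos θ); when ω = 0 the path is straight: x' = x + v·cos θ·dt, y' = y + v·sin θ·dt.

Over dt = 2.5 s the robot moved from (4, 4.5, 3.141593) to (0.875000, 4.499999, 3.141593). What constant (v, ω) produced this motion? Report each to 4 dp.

Δθ = 3.141593 − 3.141593 = 0.000000
ω = Δθ/dt = 0.000000/2.5 = 0.0000
ω = 0 → v = (Δx·cos θ + Δy·sin θ)/dt = 1.2500

v = 1.2500, ω = 0.0000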